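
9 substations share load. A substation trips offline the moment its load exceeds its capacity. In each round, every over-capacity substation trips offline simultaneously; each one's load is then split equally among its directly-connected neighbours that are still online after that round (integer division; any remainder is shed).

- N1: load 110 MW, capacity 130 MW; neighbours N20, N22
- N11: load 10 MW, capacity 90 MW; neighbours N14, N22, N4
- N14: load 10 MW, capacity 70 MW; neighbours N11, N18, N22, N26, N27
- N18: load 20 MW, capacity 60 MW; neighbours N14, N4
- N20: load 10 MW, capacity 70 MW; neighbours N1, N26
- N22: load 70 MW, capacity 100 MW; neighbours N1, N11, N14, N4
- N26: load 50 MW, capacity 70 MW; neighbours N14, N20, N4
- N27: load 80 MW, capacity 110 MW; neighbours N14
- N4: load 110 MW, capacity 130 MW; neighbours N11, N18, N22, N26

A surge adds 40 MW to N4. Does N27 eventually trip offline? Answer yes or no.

Round 1 — N4 at 150 > 130. N4 trips offline.
  N4 sheds 150 MW to N11, N18, N22, N26: 37 each (2 lost).
    N11: 10+37 = 47 ≤ 90
    N18: 20+37 = 57 ≤ 60
    N22: 70+37 = 107 > 100
    N26: 50+37 = 87 > 70
Round 2 — N22, N26 trip offline.
  N22 sheds 107 MW to N1, N11, N14: 35 each (2 lost).
    N1: 110+35 = 145 > 130
    N11: 47+35 = 82 ≤ 90
    N14: 10+35 = 45 ≤ 70
  N26 sheds 87 MW to N14, N20: 43 each (1 lost).
    N14: 45+43 = 88 > 70
    N20: 10+43 = 53 ≤ 70
Round 3 — N1, N14 trip offline.
  N1 sheds 145 MW to N20: 145 each.
    N20: 53+145 = 198 > 70
  N14 sheds 88 MW to N11, N18, N27: 29 each (1 lost).
    N11: 82+29 = 111 > 90
    N18: 57+29 = 86 > 60
    N27: 80+29 = 109 ≤ 110
Round 4 — N11, N18, N20 trip offline.
  N11 sheds 111 MW: no online neighbours, lost.
  N18 sheds 86 MW: no online neighbours, lost.
  N20 sheds 198 MW: no online neighbours, lost.
No further trips.

no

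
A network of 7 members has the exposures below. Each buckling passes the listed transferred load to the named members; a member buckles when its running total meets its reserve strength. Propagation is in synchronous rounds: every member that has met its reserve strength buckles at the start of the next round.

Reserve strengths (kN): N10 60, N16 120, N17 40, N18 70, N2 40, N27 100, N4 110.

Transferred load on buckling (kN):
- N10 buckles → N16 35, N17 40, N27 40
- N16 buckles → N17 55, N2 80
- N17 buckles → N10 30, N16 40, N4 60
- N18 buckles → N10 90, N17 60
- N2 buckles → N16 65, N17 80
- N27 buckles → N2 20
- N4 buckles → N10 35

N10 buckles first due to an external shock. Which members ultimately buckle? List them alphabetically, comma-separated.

N10, N17

Round 1 — N10 buckles (initial).
  N16: +35 → 35 < 120
  N17: +40 → 40 ≥ 40
  N27: +40 → 40 < 100
Round 2 — N17 buckles.
  N16: +40 → 75 < 120
  N4: +60 → 60 < 110
No further bucklings.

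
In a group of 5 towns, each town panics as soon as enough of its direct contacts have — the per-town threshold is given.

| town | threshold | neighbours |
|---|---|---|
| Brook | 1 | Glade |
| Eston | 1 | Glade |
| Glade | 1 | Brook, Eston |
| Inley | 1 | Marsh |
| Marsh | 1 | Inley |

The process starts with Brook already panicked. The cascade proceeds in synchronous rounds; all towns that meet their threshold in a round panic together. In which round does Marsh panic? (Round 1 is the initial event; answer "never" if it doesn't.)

never

Round 1 — Brook panics (initial).
Round 2 — checking thresholds:
  Glade: 1 of 2 neighbours ≥ 1, panics.
Round 3 — checking thresholds:
  Eston: 1 of 1 neighbours ≥ 1, panics.
Round 4 — no new panics; cascade stops.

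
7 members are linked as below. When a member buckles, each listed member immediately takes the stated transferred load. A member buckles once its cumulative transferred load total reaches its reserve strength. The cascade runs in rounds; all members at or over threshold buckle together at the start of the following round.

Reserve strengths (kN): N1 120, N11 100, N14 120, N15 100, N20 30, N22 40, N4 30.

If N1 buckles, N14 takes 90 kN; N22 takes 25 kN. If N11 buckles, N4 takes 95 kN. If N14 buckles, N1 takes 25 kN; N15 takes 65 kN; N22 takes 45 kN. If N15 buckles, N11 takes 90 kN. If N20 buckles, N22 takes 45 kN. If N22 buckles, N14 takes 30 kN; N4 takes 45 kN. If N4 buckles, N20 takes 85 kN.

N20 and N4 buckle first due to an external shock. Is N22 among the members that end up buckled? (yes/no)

yes

Round 1 — N20, N4 buckle (initial).
  N22: +45 → 45 ≥ 40
Round 2 — N22 buckles.
  N14: +30 → 30 < 120
No further bucklings.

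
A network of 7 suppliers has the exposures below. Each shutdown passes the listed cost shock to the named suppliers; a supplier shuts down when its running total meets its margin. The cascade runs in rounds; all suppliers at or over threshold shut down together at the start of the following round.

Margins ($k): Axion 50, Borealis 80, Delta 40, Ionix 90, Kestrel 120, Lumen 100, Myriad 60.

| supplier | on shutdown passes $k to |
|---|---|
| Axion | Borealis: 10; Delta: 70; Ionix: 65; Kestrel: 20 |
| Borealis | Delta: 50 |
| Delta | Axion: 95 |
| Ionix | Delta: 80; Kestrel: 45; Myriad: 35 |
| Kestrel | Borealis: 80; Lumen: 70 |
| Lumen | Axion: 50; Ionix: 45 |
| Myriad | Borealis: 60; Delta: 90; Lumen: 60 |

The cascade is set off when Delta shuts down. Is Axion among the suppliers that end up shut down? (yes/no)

Round 1 — Delta shuts down (initial).
  Axion: +95 → 95 ≥ 50
Round 2 — Axion shuts down.
  Borealis: +10 → 10 < 80
  Ionix: +65 → 65 < 90
  Kestrel: +20 → 20 < 120
No further shutdowns.

yes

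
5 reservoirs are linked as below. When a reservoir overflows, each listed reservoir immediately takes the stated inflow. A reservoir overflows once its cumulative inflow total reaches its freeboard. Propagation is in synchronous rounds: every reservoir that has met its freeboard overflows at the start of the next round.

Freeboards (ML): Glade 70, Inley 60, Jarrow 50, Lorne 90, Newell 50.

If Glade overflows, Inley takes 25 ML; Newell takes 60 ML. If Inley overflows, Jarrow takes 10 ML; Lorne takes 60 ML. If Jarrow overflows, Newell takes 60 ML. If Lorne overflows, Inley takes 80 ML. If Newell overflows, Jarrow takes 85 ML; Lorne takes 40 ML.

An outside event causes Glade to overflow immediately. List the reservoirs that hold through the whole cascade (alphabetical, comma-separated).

Round 1 — Glade overflows (initial).
  Inley: +25 → 25 < 60
  Newell: +60 → 60 ≥ 50
Round 2 — Newell overflows.
  Jarrow: +85 → 85 ≥ 50
  Lorne: +40 → 40 < 90
Round 3 — Jarrow overflows.
No further overflows.

Inley, Lorne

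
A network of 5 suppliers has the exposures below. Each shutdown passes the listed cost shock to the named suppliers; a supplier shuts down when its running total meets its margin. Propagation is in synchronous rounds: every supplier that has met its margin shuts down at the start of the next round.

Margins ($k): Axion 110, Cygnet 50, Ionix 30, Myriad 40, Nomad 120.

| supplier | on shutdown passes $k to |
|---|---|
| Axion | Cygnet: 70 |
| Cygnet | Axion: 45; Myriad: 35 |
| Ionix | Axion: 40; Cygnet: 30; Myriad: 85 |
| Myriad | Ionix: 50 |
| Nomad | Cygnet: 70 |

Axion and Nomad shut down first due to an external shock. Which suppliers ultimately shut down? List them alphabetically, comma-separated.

Axion, Cygnet, Nomad

Round 1 — Axion, Nomad shut down (initial).
  Cygnet: +70+70 → 140 ≥ 50
Round 2 — Cygnet shuts down.
  Myriad: +35 → 35 < 40
No further shutdowns.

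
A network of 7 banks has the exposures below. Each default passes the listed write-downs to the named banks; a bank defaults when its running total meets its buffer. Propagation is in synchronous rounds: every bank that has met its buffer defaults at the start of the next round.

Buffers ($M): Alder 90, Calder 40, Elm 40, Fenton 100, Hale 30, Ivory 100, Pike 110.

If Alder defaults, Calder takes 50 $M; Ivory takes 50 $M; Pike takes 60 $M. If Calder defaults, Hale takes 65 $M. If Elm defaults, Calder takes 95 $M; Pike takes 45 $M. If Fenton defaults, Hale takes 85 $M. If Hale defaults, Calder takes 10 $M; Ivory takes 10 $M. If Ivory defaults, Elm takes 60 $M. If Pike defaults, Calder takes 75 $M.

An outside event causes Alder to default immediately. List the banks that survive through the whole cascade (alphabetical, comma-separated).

Elm, Fenton, Ivory, Pike

Round 1 — Alder defaults (initial).
  Calder: +50 → 50 ≥ 40
  Ivory: +50 → 50 < 100
  Pike: +60 → 60 < 110
Round 2 — Calder defaults.
  Hale: +65 → 65 ≥ 30
Round 3 — Hale defaults.
  Ivory: +10 → 60 < 100
No further defaults.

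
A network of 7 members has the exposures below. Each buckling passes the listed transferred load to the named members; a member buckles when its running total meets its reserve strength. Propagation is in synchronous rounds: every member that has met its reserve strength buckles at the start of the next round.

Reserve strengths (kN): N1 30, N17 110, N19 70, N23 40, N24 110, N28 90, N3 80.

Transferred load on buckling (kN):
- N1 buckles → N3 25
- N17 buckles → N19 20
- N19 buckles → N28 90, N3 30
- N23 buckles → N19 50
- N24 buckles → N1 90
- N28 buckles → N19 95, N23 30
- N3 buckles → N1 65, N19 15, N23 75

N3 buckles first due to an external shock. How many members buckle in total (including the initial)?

Round 1 — N3 buckles (initial).
  N1: +65 → 65 ≥ 30
  N19: +15 → 15 < 70
  N23: +75 → 75 ≥ 40
Round 2 — N1, N23 buckle.
  N19: +50 → 65 < 70
No further bucklings.

3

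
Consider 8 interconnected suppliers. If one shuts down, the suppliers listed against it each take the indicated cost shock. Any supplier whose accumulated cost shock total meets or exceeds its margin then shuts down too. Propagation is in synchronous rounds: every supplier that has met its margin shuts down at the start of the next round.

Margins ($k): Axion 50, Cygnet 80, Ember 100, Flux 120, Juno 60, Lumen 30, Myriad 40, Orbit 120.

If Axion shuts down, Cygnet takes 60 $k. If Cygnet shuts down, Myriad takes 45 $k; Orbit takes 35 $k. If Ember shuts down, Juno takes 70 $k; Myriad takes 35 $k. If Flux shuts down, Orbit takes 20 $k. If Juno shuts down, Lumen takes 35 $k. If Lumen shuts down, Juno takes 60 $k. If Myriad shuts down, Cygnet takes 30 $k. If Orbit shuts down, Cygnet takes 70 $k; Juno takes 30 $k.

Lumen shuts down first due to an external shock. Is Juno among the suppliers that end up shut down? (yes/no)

yes

Round 1 — Lumen shuts down (initial).
  Juno: +60 → 60 ≥ 60
Round 2 — Juno shuts down.
No further shutdowns.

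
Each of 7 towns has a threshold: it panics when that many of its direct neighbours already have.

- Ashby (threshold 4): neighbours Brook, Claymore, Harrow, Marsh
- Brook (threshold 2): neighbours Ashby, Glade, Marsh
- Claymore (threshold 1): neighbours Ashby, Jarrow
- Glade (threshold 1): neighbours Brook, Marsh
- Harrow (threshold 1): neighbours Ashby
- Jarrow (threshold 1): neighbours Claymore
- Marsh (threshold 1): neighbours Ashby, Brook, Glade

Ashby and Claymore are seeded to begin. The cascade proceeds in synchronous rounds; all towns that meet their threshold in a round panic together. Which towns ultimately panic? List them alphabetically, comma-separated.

Ashby, Brook, Claymore, Glade, Harrow, Jarrow, Marsh

Round 1 — Ashby, Claymore panic (initial).
Round 2 — checking thresholds:
  Brook: 1 of 3 neighbours < 2, holds.
  Harrow: 1 of 1 neighbours ≥ 1, panics.
  Jarrow: 1 of 1 neighbours ≥ 1, panics.
  Marsh: 1 of 3 neighbours ≥ 1, panics.
Round 3 — checking thresholds:
  Brook: 2 of 3 neighbours ≥ 2, panics.
  Glade: 1 of 2 neighbours ≥ 1, panics.
Round 4 — no new panics; cascade stops.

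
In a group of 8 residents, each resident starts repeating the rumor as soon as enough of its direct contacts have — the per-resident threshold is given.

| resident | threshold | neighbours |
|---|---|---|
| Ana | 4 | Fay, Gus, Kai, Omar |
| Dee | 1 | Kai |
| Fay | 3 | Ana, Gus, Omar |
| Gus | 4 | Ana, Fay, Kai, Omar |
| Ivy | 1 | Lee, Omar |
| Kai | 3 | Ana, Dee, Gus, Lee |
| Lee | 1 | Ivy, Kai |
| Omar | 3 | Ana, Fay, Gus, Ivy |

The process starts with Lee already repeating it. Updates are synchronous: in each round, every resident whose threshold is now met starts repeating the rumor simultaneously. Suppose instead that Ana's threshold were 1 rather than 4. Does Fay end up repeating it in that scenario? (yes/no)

With Ana's threshold at 1:
Round 1 — Lee starts repeating the rumor (initial).
Round 2 — checking thresholds:
  Ivy: 1 of 2 neighbours ≥ 1, starts repeating the rumor.
  Kai: 1 of 4 neighbours < 3, not yet.
Round 3 — no new spreads; cascade stops.

no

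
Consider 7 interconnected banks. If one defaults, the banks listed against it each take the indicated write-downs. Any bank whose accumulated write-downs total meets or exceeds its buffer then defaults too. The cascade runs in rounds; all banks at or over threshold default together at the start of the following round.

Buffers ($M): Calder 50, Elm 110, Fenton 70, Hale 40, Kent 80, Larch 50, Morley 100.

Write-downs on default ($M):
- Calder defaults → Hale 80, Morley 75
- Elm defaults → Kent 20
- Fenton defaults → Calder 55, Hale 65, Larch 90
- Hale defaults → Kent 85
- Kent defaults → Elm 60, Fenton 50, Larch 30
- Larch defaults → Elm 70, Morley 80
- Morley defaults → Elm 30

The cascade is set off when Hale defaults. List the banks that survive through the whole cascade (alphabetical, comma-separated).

Calder, Elm, Fenton, Larch, Morley

Round 1 — Hale defaults (initial).
  Kent: +85 → 85 ≥ 80
Round 2 — Kent defaults.
  Elm: +60 → 60 < 110
  Fenton: +50 → 50 < 70
  Larch: +30 → 30 < 50
No further defaults.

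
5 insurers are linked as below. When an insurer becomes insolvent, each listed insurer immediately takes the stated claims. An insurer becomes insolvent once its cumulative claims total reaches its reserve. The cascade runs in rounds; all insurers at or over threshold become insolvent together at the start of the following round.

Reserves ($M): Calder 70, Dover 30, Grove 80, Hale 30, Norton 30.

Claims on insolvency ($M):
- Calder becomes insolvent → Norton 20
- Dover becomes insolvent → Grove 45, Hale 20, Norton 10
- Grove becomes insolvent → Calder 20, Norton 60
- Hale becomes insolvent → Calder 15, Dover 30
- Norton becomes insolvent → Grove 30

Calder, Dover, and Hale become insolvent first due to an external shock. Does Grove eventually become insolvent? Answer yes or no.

Round 1 — Calder, Dover, Hale become insolvent (initial).
  Grove: +45 → 45 < 80
  Norton: +20+10 → 30 ≥ 30
Round 2 — Norton becomes insolvent.
  Grove: +30 → 75 < 80
No further insolvencies.

no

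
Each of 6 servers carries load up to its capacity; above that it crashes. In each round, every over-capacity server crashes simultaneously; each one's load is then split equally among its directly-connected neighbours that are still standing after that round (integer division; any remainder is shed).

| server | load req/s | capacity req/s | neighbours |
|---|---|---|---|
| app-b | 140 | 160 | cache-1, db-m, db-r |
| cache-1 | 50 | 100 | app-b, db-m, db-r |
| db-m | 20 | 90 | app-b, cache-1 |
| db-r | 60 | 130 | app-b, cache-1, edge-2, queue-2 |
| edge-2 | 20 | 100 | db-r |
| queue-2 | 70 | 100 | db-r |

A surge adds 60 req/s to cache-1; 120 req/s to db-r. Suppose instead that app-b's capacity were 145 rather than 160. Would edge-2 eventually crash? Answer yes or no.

no

With app-b's capacity at 145:
Round 1 — cache-1 at 110 > 100; db-r at 180 > 130. cache-1, db-r crash.
  cache-1 sheds 110 req/s to app-b, db-m: 55 each.
    app-b: 140+55 = 195 > 145
    db-m: 20+55 = 75 ≤ 90
  db-r sheds 180 req/s to app-b, edge-2, queue-2: 60 each.
    app-b: 195+60 = 255 > 145
    edge-2: 20+60 = 80 ≤ 100
    queue-2: 70+60 = 130 > 100
Round 2 — app-b, queue-2 crash.
  app-b sheds 255 req/s to db-m: 255 each.
    db-m: 75+255 = 330 > 90
  queue-2 sheds 130 req/s: no online neighbours, lost.
Round 3 — db-m crashes.
  db-m sheds 330 req/s: no online neighbours, lost.
No further crashes.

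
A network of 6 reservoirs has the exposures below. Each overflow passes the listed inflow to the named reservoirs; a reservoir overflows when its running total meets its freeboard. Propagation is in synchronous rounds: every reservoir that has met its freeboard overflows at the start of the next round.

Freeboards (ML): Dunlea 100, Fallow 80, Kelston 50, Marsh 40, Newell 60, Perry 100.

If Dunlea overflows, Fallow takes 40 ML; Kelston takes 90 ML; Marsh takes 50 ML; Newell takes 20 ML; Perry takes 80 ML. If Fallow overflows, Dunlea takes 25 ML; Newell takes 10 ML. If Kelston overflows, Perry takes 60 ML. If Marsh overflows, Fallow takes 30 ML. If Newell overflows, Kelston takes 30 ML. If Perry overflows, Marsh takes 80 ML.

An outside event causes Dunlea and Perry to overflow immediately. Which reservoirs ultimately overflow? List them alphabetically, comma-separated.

Dunlea, Kelston, Marsh, Perry

Round 1 — Dunlea, Perry overflow (initial).
  Fallow: +40 → 40 < 80
  Kelston: +90 → 90 ≥ 50
  Marsh: +50+80 → 130 ≥ 40
  Newell: +20 → 20 < 60
Round 2 — Kelston, Marsh overflow.
  Fallow: +30 → 70 < 80
No further overflows.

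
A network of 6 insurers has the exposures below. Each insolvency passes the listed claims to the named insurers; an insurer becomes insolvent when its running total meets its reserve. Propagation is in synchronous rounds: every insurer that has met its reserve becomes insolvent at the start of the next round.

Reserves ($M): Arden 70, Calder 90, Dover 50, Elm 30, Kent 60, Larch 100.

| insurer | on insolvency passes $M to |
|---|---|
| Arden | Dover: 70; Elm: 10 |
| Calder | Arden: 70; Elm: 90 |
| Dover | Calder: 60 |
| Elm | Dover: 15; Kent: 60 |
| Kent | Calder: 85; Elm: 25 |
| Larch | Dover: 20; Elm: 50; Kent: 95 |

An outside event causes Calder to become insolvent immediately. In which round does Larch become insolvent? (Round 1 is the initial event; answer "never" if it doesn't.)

Round 1 — Calder becomes insolvent (initial).
  Arden: +70 → 70 ≥ 70
  Elm: +90 → 90 ≥ 30
Round 2 — Arden, Elm become insolvent.
  Dover: +70+15 → 85 ≥ 50
  Kent: +60 → 60 ≥ 60
Round 3 — Dover, Kent become insolvent.
No further insolvencies.

never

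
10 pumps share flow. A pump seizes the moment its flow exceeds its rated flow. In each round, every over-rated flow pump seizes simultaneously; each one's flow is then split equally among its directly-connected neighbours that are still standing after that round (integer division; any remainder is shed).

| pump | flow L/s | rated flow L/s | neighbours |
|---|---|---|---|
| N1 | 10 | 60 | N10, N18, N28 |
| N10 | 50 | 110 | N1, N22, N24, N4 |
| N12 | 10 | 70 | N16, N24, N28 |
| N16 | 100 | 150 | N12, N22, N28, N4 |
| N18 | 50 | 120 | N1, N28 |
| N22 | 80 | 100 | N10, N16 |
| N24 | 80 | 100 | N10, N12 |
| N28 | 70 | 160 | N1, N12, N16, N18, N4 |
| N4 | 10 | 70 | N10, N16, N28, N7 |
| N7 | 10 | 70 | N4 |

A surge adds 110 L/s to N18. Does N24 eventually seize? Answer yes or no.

yes

Round 1 — N18 at 160 > 120. N18 seizes.
  N18 sheds 160 L/s to N1, N28: 80 each.
    N1: 10+80 = 90 > 60
    N28: 70+80 = 150 ≤ 160
Round 2 — N1 seizes.
  N1 sheds 90 L/s to N10, N28: 45 each.
    N10: 50+45 = 95 ≤ 110
    N28: 150+45 = 195 > 160
Round 3 — N28 seizes.
  N28 sheds 195 L/s to N12, N16, N4: 65 each.
    N12: 10+65 = 75 > 70
    N16: 100+65 = 165 > 150
    N4: 10+65 = 75 > 70
Round 4 — N12, N16, N4 seize.
  N12 sheds 75 L/s to N24: 75 each.
    N24: 80+75 = 155 > 100
  N16 sheds 165 L/s to N22: 165 each.
    N22: 80+165 = 245 > 100
  N4 sheds 75 L/s to N10, N7: 37 each (1 lost).
    N10: 95+37 = 132 > 110
    N7: 10+37 = 47 ≤ 70
Round 5 — N10, N22, N24 seize.
  N10 sheds 132 L/s: no online neighbours, lost.
  N22 sheds 245 L/s: no online neighbours, lost.
  N24 sheds 155 L/s: no online neighbours, lost.
No further seizures.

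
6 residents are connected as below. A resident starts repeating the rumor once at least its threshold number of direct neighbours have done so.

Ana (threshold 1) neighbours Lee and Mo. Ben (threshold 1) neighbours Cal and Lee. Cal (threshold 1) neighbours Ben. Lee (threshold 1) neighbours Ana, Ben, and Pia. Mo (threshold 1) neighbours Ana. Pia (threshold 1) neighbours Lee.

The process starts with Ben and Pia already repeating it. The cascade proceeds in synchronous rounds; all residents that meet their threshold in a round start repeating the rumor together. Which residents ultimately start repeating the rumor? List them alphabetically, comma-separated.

Ana, Ben, Cal, Lee, Mo, Pia

Round 1 — Ben, Pia start repeating the rumor (initial).
Round 2 — checking thresholds:
  Cal: 1 of 1 neighbours ≥ 1, starts repeating the rumor.
  Lee: 2 of 3 neighbours ≥ 1, starts repeating the rumor.
Round 3 — checking thresholds:
  Ana: 1 of 2 neighbours ≥ 1, starts repeating the rumor.
Round 4 — checking thresholds:
  Mo: 1 of 1 neighbours ≥ 1, starts repeating the rumor.
Round 5 — no new spreads; cascade stops.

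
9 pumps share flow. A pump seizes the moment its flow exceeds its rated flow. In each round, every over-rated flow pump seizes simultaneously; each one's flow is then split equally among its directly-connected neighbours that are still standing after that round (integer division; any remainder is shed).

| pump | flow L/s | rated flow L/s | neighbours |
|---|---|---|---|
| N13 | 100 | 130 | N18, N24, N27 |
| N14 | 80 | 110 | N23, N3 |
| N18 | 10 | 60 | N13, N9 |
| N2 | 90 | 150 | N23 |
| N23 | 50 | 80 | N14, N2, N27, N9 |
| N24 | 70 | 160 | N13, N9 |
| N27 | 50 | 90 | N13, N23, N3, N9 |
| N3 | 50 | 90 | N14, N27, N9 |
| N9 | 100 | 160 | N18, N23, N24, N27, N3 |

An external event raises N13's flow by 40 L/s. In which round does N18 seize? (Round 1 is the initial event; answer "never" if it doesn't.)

Round 1 — N13 at 140 > 130. N13 seizes.
  N13 sheds 140 L/s to N18, N24, N27: 46 each (2 lost).
    N18: 10+46 = 56 ≤ 60
    N24: 70+46 = 116 ≤ 160
    N27: 50+46 = 96 > 90
Round 2 — N27 seizes.
  N27 sheds 96 L/s to N23, N3, N9: 32 each.
    N23: 50+32 = 82 > 80
    N3: 50+32 = 82 ≤ 90
    N9: 100+32 = 132 ≤ 160
Round 3 — N23 seizes.
  N23 sheds 82 L/s to N14, N2, N9: 27 each (1 lost).
    N14: 80+27 = 107 ≤ 110
    N2: 90+27 = 117 ≤ 150
    N9: 132+27 = 159 ≤ 160
No further seizures.

never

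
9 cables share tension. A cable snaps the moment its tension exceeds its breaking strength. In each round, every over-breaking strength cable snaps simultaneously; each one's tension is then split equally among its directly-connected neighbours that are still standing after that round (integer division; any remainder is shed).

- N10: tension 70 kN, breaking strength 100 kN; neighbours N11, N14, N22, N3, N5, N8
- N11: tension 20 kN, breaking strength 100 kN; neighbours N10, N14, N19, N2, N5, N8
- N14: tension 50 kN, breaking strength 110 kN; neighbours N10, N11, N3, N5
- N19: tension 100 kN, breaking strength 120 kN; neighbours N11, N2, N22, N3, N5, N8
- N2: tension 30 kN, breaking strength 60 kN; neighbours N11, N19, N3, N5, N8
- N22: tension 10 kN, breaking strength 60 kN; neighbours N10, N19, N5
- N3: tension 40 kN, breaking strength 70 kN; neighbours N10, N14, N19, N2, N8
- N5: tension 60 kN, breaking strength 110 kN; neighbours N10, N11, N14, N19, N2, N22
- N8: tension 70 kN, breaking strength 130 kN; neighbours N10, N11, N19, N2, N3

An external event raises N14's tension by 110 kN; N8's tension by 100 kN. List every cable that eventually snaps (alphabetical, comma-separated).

N10, N11, N14, N19, N2, N22, N3, N5, N8

Round 1 — N14 at 160 > 110; N8 at 170 > 130. N14, N8 snap.
  N14 sheds 160 kN to N10, N11, N3, N5: 40 each.
    N10: 70+40 = 110 > 100
    N11: 20+40 = 60 ≤ 100
    N3: 40+40 = 80 > 70
    N5: 60+40 = 100 ≤ 110
  N8 sheds 170 kN to N10, N11, N19, N2, N3: 34 each.
    N10: 110+34 = 144 > 100
    N11: 60+34 = 94 ≤ 100
    N19: 100+34 = 134 > 120
    N2: 30+34 = 64 > 60
    N3: 80+34 = 114 > 70
Round 2 — N10, N19, N2, N3 snap.
  N10 sheds 144 kN to N11, N22, N5: 48 each.
    N11: 94+48 = 142 > 100
    N22: 10+48 = 58 ≤ 60
    N5: 100+48 = 148 > 110
  N19 sheds 134 kN to N11, N22, N5: 44 each (2 lost).
    N11: 142+44 = 186 > 100
    N22: 58+44 = 102 > 60
    N5: 148+44 = 192 > 110
  N2 sheds 64 kN to N11, N5: 32 each.
    N11: 186+32 = 218 > 100
    N5: 192+32 = 224 > 110
  N3 sheds 114 kN: no online neighbours, lost.
Round 3 — N11, N22, N5 snap.
  N11 sheds 218 kN: no online neighbours, lost.
  N22 sheds 102 kN: no online neighbours, lost.
  N5 sheds 224 kN: no online neighbours, lost.
No further breaks.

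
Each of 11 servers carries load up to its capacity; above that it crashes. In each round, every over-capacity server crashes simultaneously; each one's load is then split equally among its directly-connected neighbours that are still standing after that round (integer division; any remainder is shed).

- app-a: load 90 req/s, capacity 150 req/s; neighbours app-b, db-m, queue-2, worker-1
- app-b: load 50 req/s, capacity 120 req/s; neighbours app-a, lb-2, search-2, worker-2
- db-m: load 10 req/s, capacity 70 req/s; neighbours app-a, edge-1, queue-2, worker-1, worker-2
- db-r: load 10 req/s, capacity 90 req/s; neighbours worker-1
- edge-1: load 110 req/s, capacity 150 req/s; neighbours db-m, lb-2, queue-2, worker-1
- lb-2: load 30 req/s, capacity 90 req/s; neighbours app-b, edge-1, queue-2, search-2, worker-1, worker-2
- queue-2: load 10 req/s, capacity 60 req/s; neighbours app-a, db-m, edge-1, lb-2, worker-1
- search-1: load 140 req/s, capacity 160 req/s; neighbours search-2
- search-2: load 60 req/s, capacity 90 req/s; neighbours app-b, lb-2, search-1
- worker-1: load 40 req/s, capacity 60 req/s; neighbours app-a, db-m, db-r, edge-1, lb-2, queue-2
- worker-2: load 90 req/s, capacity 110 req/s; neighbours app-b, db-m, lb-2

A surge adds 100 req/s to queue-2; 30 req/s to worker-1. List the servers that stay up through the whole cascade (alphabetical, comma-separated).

db-r

Round 1 — queue-2 at 110 > 60; worker-1 at 70 > 60. queue-2, worker-1 crash.
  queue-2 sheds 110 req/s to app-a, db-m, edge-1, lb-2: 27 each (2 lost).
    app-a: 90+27 = 117 ≤ 150
    db-m: 10+27 = 37 ≤ 70
    edge-1: 110+27 = 137 ≤ 150
    lb-2: 30+27 = 57 ≤ 90
  worker-1 sheds 70 req/s to app-a, db-m, db-r, edge-1, lb-2: 14 each.
    app-a: 117+14 = 131 ≤ 150
    db-m: 37+14 = 51 ≤ 70
    db-r: 10+14 = 24 ≤ 90
    edge-1: 137+14 = 151 > 150
    lb-2: 57+14 = 71 ≤ 90
Round 2 — edge-1 crashes.
  edge-1 sheds 151 req/s to db-m, lb-2: 75 each (1 lost).
    db-m: 51+75 = 126 > 70
    lb-2: 71+75 = 146 > 90
Round 3 — db-m, lb-2 crash.
  db-m sheds 126 req/s to app-a, worker-2: 63 each.
    app-a: 131+63 = 194 > 150
    worker-2: 90+63 = 153 > 110
  lb-2 sheds 146 req/s to app-b, search-2, worker-2: 48 each (2 lost).
    app-b: 50+48 = 98 ≤ 120
    search-2: 60+48 = 108 > 90
    worker-2: 153+48 = 201 > 110
Round 4 — app-a, search-2, worker-2 crash.
  app-a sheds 194 req/s to app-b: 194 each.
    app-b: 98+194 = 292 > 120
  search-2 sheds 108 req/s to app-b, search-1: 54 each.
    app-b: 292+54 = 346 > 120
    search-1: 140+54 = 194 > 160
  worker-2 sheds 201 req/s to app-b: 201 each.
    app-b: 346+201 = 547 > 120
Round 5 — app-b, search-1 crash.
  app-b sheds 547 req/s: no online neighbours, lost.
  search-1 sheds 194 req/s: no online neighbours, lost.
No further crashes.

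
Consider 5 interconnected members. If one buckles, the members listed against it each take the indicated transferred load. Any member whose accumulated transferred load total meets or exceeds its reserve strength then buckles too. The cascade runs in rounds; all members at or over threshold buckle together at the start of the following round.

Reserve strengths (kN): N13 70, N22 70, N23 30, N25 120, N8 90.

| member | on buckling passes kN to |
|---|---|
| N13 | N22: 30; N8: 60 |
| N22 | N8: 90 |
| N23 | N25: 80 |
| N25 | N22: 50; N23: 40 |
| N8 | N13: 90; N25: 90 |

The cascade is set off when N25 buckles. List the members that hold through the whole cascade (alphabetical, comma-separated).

Round 1 — N25 buckles (initial).
  N22: +50 → 50 < 70
  N23: +40 → 40 ≥ 30
Round 2 — N23 buckles.
No further bucklings.

N13, N22, N8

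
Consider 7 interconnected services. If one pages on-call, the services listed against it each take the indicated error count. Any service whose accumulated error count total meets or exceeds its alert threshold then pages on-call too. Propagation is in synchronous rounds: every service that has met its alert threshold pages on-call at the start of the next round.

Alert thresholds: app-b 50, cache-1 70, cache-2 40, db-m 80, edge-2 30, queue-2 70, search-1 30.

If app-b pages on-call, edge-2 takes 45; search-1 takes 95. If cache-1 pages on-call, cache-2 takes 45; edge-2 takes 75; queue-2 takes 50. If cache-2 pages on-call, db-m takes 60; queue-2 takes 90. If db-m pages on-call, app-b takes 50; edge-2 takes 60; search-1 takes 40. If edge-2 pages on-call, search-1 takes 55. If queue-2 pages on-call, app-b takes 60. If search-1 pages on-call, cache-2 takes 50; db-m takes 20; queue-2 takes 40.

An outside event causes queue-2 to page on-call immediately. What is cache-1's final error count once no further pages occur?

0

Round 1 — queue-2 pages on-call (initial).
  app-b: +60 → 60 ≥ 50
Round 2 — app-b pages on-call.
  edge-2: +45 → 45 ≥ 30
  search-1: +95 → 95 ≥ 30
Round 3 — edge-2, search-1 page on-call.
  cache-2: +50 → 50 ≥ 40
  db-m: +20 → 20 < 80
Round 4 — cache-2 pages on-call.
  db-m: +60 → 80 ≥ 80
Round 5 — db-m pages on-call.
No further pages.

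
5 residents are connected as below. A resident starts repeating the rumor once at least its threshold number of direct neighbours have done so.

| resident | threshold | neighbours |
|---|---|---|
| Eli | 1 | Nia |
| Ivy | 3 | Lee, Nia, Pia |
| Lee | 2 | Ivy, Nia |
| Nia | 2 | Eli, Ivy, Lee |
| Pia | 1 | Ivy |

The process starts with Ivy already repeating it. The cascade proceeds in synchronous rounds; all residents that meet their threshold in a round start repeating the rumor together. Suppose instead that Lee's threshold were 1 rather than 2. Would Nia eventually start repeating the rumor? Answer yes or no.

yes

With Lee's threshold at 1:
Round 1 — Ivy starts repeating the rumor (initial).
Round 2 — checking thresholds:
  Lee: 1 of 2 neighbours ≥ 1, starts repeating the rumor.
  Nia: 1 of 3 neighbours < 2, holds.
  Pia: 1 of 1 neighbours ≥ 1, starts repeating the rumor.
Round 3 — checking thresholds:
  Nia: 2 of 3 neighbours ≥ 2, starts repeating the rumor.
Round 4 — checking thresholds:
  Eli: 1 of 1 neighbours ≥ 1, starts repeating the rumor.
Round 5 — no new spreads; cascade stops.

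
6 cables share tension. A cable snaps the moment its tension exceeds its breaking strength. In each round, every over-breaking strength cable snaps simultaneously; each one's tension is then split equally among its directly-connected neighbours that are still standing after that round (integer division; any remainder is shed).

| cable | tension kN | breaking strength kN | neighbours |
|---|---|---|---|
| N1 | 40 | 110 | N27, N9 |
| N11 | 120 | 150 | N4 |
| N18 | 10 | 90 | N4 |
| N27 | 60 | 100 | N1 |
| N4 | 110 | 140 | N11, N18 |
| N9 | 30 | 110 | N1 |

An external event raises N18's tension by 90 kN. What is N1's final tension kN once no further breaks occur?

40

Round 1 — N18 at 100 > 90. N18 snaps.
  N18 sheds 100 kN to N4: 100 each.
    N4: 110+100 = 210 > 140
Round 2 — N4 snaps.
  N4 sheds 210 kN to N11: 210 each.
    N11: 120+210 = 330 > 150
Round 3 — N11 snaps.
  N11 sheds 330 kN: no online neighbours, lost.
No further breaks.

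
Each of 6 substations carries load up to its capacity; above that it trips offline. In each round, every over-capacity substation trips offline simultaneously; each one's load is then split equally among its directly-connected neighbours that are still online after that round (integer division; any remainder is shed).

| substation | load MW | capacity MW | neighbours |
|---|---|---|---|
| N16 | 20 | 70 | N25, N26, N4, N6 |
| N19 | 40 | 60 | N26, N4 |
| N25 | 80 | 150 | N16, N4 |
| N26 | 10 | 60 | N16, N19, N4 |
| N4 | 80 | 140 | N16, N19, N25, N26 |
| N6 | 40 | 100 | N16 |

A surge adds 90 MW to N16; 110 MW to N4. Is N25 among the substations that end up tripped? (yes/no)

Round 1 — N16 at 110 > 70; N4 at 190 > 140. N16, N4 trip offline.
  N16 sheds 110 MW to N25, N26, N6: 36 each (2 lost).
    N25: 80+36 = 116 ≤ 150
    N26: 10+36 = 46 ≤ 60
    N6: 40+36 = 76 ≤ 100
  N4 sheds 190 MW to N19, N25, N26: 63 each (1 lost).
    N19: 40+63 = 103 > 60
    N25: 116+63 = 179 > 150
    N26: 46+63 = 109 > 60
Round 2 — N19, N25, N26 trip offline.
  N19 sheds 103 MW: no online neighbours, lost.
  N25 sheds 179 MW: no online neighbours, lost.
  N26 sheds 109 MW: no online neighbours, lost.
No further trips.

yes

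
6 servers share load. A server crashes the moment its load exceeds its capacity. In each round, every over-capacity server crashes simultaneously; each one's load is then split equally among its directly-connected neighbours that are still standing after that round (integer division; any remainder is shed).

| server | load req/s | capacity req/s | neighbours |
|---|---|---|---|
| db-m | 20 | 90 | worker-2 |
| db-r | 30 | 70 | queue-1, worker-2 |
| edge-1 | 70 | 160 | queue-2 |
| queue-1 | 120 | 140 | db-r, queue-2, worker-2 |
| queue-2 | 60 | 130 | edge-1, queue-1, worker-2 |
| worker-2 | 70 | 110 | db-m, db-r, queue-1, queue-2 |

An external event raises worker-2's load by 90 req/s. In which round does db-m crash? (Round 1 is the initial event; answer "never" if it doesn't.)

Round 1 — worker-2 at 160 > 110. worker-2 crashes.
  worker-2 sheds 160 req/s to db-m, db-r, queue-1, queue-2: 40 each.
    db-m: 20+40 = 60 ≤ 90
    db-r: 30+40 = 70 ≤ 70
    queue-1: 120+40 = 160 > 140
    queue-2: 60+40 = 100 ≤ 130
Round 2 — queue-1 crashes.
  queue-1 sheds 160 req/s to db-r, queue-2: 80 each.
    db-r: 70+80 = 150 > 70
    queue-2: 100+80 = 180 > 130
Round 3 — db-r, queue-2 crash.
  db-r sheds 150 req/s: no online neighbours, lost.
  queue-2 sheds 180 req/s to edge-1: 180 each.
    edge-1: 70+180 = 250 > 160
Round 4 — edge-1 crashes.
  edge-1 sheds 250 req/s: no online neighbours, lost.
No further crashes.

never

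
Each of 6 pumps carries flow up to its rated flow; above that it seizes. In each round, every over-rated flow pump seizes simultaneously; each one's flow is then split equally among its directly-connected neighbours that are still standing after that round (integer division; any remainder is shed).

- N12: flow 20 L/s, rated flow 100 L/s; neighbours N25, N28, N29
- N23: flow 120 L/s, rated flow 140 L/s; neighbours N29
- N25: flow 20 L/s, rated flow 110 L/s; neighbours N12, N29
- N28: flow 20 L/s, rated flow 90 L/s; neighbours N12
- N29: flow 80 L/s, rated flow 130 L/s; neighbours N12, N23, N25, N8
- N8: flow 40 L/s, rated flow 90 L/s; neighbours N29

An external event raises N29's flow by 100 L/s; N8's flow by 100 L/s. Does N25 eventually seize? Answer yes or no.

Round 1 — N29 at 180 > 130; N8 at 140 > 90. N29, N8 seize.
  N29 sheds 180 L/s to N12, N23, N25: 60 each.
    N12: 20+60 = 80 ≤ 100
    N23: 120+60 = 180 > 140
    N25: 20+60 = 80 ≤ 110
  N8 sheds 140 L/s: no online neighbours, lost.
Round 2 — N23 seizes.
  N23 sheds 180 L/s: no online neighbours, lost.
No further seizures.

no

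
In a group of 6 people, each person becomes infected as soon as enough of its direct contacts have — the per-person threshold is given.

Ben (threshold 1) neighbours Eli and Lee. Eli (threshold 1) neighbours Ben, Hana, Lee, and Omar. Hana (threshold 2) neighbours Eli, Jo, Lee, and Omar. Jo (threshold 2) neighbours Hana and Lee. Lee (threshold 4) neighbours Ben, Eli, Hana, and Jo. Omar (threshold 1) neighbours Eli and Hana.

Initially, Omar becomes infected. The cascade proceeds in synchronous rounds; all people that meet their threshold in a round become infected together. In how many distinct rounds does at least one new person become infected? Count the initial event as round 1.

Round 1 — Omar becomes infected (initial).
Round 2 — checking thresholds:
  Eli: 1 of 4 neighbours ≥ 1, becomes infected.
  Hana: 1 of 4 neighbours < 2, holds.
Round 3 — checking thresholds:
  Ben: 1 of 2 neighbours ≥ 1, becomes infected.
  Hana: 2 of 4 neighbours ≥ 2, becomes infected.
  Lee: 1 of 4 neighbours < 4, holds.
Round 4 — no new infections; cascade stops.

3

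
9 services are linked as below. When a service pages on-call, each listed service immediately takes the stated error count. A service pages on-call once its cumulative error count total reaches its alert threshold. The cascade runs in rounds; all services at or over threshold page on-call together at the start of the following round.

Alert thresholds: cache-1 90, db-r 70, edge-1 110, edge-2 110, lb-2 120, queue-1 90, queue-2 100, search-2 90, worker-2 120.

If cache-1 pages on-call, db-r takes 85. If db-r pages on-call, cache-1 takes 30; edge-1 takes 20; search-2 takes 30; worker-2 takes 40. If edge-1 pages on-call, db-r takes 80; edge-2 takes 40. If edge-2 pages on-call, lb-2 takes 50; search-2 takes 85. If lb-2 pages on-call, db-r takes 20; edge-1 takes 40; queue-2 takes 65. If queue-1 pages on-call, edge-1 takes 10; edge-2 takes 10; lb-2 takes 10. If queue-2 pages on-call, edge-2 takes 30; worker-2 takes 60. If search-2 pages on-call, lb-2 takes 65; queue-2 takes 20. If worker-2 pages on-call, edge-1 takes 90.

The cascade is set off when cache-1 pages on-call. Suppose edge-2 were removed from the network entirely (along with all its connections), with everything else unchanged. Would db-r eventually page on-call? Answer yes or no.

yes

With edge-2 removed:
Round 1 — cache-1 pages on-call (initial).
  db-r: +85 → 85 ≥ 70
Round 2 — db-r pages on-call.
  edge-1: +20 → 20 < 110
  search-2: +30 → 30 < 90
  worker-2: +40 → 40 < 120
No further pages.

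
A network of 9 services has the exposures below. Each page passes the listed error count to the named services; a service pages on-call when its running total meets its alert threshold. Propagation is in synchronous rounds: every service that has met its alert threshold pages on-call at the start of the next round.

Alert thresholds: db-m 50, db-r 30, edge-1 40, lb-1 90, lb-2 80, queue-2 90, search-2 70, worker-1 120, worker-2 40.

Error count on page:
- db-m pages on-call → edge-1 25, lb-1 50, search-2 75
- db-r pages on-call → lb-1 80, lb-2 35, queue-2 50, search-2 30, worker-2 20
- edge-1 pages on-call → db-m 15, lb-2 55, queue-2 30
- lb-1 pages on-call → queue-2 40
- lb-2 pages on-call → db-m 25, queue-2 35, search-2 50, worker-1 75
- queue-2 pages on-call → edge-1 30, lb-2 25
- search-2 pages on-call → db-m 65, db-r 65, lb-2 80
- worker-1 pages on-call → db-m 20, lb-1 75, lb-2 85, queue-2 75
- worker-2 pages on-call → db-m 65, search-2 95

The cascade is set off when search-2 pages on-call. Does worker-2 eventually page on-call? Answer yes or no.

Round 1 — search-2 pages on-call (initial).
  db-m: +65 → 65 ≥ 50
  db-r: +65 → 65 ≥ 30
  lb-2: +80 → 80 ≥ 80
Round 2 — db-m, db-r, lb-2 page on-call.
  edge-1: +25 → 25 < 40
  lb-1: +50+80 → 130 ≥ 90
  queue-2: +50+35 → 85 < 90
  worker-1: +75 → 75 < 120
  worker-2: +20 → 20 < 40
Round 3 — lb-1 pages on-call.
  queue-2: +40 → 125 ≥ 90
Round 4 — queue-2 pages on-call.
  edge-1: +30 → 55 ≥ 40
Round 5 — edge-1 pages on-call.
No further pages.

no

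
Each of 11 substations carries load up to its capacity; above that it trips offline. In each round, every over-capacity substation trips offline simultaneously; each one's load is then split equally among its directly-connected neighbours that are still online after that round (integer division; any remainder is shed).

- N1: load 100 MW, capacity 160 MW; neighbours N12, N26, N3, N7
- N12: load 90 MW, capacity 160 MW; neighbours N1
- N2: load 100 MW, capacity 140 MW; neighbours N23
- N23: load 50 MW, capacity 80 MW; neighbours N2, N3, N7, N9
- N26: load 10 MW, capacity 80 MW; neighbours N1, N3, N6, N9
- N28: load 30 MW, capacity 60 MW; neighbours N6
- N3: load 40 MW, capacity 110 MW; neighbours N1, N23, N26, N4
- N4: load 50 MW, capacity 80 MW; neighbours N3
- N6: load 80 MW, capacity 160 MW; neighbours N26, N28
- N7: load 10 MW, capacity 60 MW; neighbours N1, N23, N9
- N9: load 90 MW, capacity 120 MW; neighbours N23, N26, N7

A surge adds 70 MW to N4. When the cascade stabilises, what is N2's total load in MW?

Round 1 — N4 at 120 > 80. N4 trips offline.
  N4 sheds 120 MW to N3: 120 each.
    N3: 40+120 = 160 > 110
Round 2 — N3 trips offline.
  N3 sheds 160 MW to N1, N23, N26: 53 each (1 lost).
    N1: 100+53 = 153 ≤ 160
    N23: 50+53 = 103 > 80
    N26: 10+53 = 63 ≤ 80
Round 3 — N23 trips offline.
  N23 sheds 103 MW to N2, N7, N9: 34 each (1 lost).
    N2: 100+34 = 134 ≤ 140
    N7: 10+34 = 44 ≤ 60
    N9: 90+34 = 124 > 120
Round 4 — N9 trips offline.
  N9 sheds 124 MW to N26, N7: 62 each.
    N26: 63+62 = 125 > 80
    N7: 44+62 = 106 > 60
Round 5 — N26, N7 trip offline.
  N26 sheds 125 MW to N1, N6: 62 each (1 lost).
    N1: 153+62 = 215 > 160
    N6: 80+62 = 142 ≤ 160
  N7 sheds 106 MW to N1: 106 each.
    N1: 215+106 = 321 > 160
Round 6 — N1 trips offline.
  N1 sheds 321 MW to N12: 321 each.
    N12: 90+321 = 411 > 160
Round 7 — N12 trips offline.
  N12 sheds 411 MW: no online neighbours, lost.
No further trips.

134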